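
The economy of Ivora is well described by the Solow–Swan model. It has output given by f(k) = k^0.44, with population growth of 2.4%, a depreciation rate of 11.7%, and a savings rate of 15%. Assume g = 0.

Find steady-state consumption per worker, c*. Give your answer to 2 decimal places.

c* = 0.89

Steady state requires s·f(k) = (n + δ)·k, i.e. s·k^α = (n + δ)·k.
Rearranging, k^(1−α) = s / (n + δ).
k^0.56 = 0.15 / (0.024 + 0.117) = 0.15 / 0.141 = 1.0638
k* = 1.0638^(1/0.56) ≈ 1.1168
y* = (k*)^α = 1.1168^0.44 ≈ 1.0498
c* = (1 − s)·y* = (1 − 0.15) × 1.0498 ≈ 0.8923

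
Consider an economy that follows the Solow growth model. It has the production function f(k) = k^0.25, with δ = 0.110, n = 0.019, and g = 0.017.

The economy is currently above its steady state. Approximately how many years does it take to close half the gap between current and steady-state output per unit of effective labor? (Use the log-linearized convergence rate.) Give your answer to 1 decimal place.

Near the steady state the convergence rate is λ = (1 − α)(n + g + δ).
λ = (1 − 0.25) × 0.146 = 0.75 × 0.146 = 0.1095
Half-life = ln 2 / λ = 0.6931 / 0.1095 ≈ 6.33 years

half-life ≈ 6.3 years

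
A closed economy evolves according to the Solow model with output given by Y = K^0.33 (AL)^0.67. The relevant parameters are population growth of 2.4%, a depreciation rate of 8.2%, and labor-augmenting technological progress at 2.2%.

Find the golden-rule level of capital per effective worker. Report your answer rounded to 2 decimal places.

k_gold ≈ 4.11

The golden rule sets f'(k) = n + g + δ, i.e. α·k^(α−1) = n + g + δ.
So k^(1−α) = α / (n + g + δ) = 0.33 / 0.128 = 2.5781.
k_gold = 2.5781^(1/0.67) ≈ 4.1104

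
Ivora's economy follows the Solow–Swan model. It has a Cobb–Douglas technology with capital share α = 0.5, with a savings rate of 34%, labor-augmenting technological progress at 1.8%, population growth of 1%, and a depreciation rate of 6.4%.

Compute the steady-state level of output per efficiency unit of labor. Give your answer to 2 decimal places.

y* ≈ 3.70

In steady state, investment equals break-even investment: s·k^α = (n + g + δ)·k.
Dividing both sides by k: k^(1−α) = s / (n + g + δ).
k^0.5 = 0.34 / (0.010 + 0.018 + 0.064) = 0.34 / 0.092 = 3.6957
k* = 3.6957^(1/0.5) ≈ 13.6582
y* = (k*)^α = 13.6582^0.5 ≈ 3.6957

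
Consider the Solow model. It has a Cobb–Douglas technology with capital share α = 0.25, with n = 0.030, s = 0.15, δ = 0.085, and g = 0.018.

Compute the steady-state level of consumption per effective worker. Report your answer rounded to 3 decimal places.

Steady state requires s·f(k) = (n + g + δ)·k, i.e. s·k^α = (n + g + δ)·k.
Rearranging, k^(1−α) = s / (n + g + δ).
k^0.75 = 0.15 / (0.030 + 0.018 + 0.085) = 0.15 / 0.133 = 1.1278
k* = 1.1278^(1/0.75) ≈ 1.1739
y* = (k*)^α = 1.1739^0.25 ≈ 1.0409
c* = (1 − s)·y* = (1 − 0.15) × 1.0409 ≈ 0.8848

c* = 0.885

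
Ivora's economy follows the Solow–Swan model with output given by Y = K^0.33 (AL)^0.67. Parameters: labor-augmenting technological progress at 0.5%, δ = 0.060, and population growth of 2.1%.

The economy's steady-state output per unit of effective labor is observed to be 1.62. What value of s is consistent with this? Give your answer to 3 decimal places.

Steady state requires s·f(k) = (n + g + δ)·k, i.e. s·k^α = (n + g + δ)·k.
Since y* = [s/(n + g + δ)]^(α/(1−α)), we have s/(n + g + δ) = (y*)^((1−α)/α) = 1.62^2.0303 = 2.6630.
Therefore s = 2.6630 × (n + g + δ) = 2.6630 × 0.086 = 0.2290.

s ≈ 0.229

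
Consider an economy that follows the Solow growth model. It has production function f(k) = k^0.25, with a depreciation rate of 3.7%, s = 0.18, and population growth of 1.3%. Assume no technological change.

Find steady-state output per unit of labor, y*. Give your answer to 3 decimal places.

y* ≈ 1.533

Steady state requires s·f(k) = (n + δ)·k, i.e. s·k^α = (n + δ)·k.
Rearranging, k^(1−α) = s / (n + δ).
k^0.75 = 0.18 / (0.013 + 0.037) = 0.18 / 0.050 = 3.6000
k* = 3.6000^(1/0.75) ≈ 5.5174
y* = (k*)^α = 5.5174^0.25 ≈ 1.5326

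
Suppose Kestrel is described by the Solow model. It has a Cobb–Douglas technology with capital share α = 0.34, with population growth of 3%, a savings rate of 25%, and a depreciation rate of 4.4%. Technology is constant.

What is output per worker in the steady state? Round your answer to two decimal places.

y* = 1.87

In steady state, investment equals break-even investment: s·k^α = (n + δ)·k.
Rearranging, k^(1−α) = s / (n + δ).
k^0.66 = 0.25 / (0.030 + 0.044) = 0.25 / 0.074 = 3.3784
k* = 3.3784^(1/0.66) ≈ 6.3252
y* = (k*)^α = 6.3252^0.34 ≈ 1.8723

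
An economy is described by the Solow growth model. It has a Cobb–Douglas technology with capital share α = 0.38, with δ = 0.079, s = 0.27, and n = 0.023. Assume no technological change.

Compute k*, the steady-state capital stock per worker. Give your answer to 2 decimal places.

At the steady state, Δk = 0, so s·k^α = (n + δ)·k.
Rearranging, k^(1−α) = s / (n + δ).
k^0.62 = 0.27 / (0.023 + 0.079) = 0.27 / 0.102 = 2.6471
k* = 2.6471^(1/0.62) ≈ 4.8071

k* ≈ 4.81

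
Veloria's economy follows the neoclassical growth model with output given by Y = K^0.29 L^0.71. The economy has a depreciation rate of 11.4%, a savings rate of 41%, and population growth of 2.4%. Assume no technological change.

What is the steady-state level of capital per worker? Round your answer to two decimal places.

In steady state, investment equals break-even investment: s·k^α = (n + δ)·k.
Dividing both sides by k: k^(1−α) = s / (n + δ).
k^0.71 = 0.41 / (0.024 + 0.114) = 0.41 / 0.138 = 2.9710
k* = 2.9710^(1/0.71) ≈ 4.6351

k* = 4.64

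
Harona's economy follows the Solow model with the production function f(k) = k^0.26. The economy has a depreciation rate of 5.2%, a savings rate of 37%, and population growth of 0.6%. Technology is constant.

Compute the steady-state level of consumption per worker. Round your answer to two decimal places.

At the steady state, Δk = 0, so s·k^α = (n + δ)·k.
Rearranging, k^(1−α) = s / (n + δ).
k^0.74 = 0.37 / (0.006 + 0.052) = 0.37 / 0.058 = 6.3793
k* = 6.3793^(1/0.74) ≈ 12.2329
y* = (k*)^α = 12.2329^0.26 ≈ 1.9176
c* = (1 − s)·y* = (1 − 0.37) × 1.9176 ≈ 1.2081

c* = 1.21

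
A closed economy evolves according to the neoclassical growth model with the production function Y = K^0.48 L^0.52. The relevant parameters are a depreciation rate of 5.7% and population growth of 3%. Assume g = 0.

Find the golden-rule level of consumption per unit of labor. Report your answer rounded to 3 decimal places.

At the golden rule, f'(k) = n + δ, so α·k^(α−1) = n + δ and k_gold = (α/(n + δ))^(1/(1−α)).
k_gold = (0.48/0.087)^(1/0.52) = 5.5172^1.9231 ≈ 26.6931
c_gold = f(k_gold) − (n + δ)·k_gold = 4.8381 − 0.087×26.6931 ≈ 2.5158

c_gold ≈ 2.516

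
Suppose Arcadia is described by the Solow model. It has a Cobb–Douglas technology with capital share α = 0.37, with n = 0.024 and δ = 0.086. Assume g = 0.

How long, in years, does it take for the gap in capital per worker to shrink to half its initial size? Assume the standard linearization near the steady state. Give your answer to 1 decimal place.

about 10.0 years

Near the steady state the convergence rate is λ = (1 − α)(n + δ).
λ = (1 − 0.37) × 0.110 = 0.63 × 0.110 = 0.0693
Half-life = ln 2 / λ = 0.6931 / 0.0693 ≈ 10.00 years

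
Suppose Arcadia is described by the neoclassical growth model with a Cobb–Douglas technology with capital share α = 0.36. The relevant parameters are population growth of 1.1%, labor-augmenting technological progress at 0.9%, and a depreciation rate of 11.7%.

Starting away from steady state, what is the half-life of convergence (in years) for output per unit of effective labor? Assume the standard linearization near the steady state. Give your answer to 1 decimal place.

Near the steady state the convergence rate is λ = (1 − α)(n + g + δ).
λ = (1 − 0.36) × 0.137 = 0.64 × 0.137 = 0.08768
Half-life = ln 2 / λ = 0.6931 / 0.08768 ≈ 7.90 years

t_½ ≈ 7.9 years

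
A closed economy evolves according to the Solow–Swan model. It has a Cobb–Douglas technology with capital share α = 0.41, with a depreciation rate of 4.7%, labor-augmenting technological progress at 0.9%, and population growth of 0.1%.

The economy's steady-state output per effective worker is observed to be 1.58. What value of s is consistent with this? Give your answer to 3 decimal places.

s ≈ 0.110

Steady state requires s·f(k) = (n + g + δ)·k, i.e. s·k^α = (n + g + δ)·k.
Since y* = [s/(n + g + δ)]^(α/(1−α)), we have s/(n + g + δ) = (y*)^((1−α)/α) = 1.58^1.439 = 1.9314.
Therefore s = 1.9314 × (n + g + δ) = 1.9314 × 0.057 = 0.1101.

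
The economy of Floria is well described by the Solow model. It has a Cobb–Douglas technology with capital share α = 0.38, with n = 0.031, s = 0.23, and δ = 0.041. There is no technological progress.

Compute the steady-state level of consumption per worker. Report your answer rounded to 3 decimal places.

Steady state requires s·f(k) = (n + δ)·k, i.e. s·k^α = (n + δ)·k.
Rearranging, k^(1−α) = s / (n + δ).
k^0.62 = 0.23 / (0.031 + 0.041) = 0.23 / 0.072 = 3.1944
k* = 3.1944^(1/0.62) ≈ 6.5093
y* = (k*)^α = 6.5093^0.38 ≈ 2.0377
c* = (1 − s)·y* = (1 − 0.23) × 2.0377 ≈ 1.5690

c* = 1.569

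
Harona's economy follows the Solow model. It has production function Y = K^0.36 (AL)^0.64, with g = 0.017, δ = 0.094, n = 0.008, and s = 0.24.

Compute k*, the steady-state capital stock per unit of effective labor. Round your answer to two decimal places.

Steady state requires s·f(k) = (n + g + δ)·k, i.e. s·k^α = (n + g + δ)·k.
Rearranging, k^(1−α) = s / (n + g + δ).
k^0.64 = 0.24 / (0.008 + 0.017 + 0.094) = 0.24 / 0.119 = 2.0168
k* = 2.0168^(1/0.64) ≈ 2.9925

k* = 2.99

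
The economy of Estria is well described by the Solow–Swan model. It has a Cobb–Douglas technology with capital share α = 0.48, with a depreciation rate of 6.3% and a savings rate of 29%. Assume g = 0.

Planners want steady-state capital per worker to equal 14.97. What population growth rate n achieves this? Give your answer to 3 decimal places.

In steady state, investment equals break-even investment: s·k^α = (n + δ)·k.
So s / (n + δ) = (k*)^(1−α) = 14.97^0.52 = 4.0843.
Therefore n + δ = s / 4.0843 = 0.29 / 4.0843 = 0.0710, so n = 0.0710 − 0.063 = 0.0080.

n ≈ 0.008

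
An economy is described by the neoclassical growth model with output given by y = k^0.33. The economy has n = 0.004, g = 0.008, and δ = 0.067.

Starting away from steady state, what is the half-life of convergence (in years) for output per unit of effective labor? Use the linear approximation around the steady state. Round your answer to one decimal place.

half-life ≈ 13.1 years

Near the steady state the convergence rate is λ = (1 − α)(n + g + δ).
λ = (1 − 0.33) × 0.079 = 0.67 × 0.079 = 0.05293
Half-life = ln 2 / λ = 0.6931 / 0.05293 ≈ 13.09 years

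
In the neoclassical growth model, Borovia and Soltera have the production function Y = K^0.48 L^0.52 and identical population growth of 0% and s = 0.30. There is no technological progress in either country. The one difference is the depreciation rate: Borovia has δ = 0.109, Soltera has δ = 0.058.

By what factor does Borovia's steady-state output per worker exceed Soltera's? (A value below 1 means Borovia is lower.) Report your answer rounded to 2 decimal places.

y*_B / y*_S ≈ 0.56

Steady-state y* = [s/(n + δ)]^(α/(1−α)), so the ratio is [ (s_B/(n + δ)_B) / (s_S/(n + δ)_S) ]^0.9231.
s_B/(n + δ)_B = 0.30/0.109 = 2.7523; s_S/(n + δ)_S = 0.30/0.058 = 5.1724.
Ratio = (2.7523/5.1724)^0.9231 = 0.5321^0.9231 ≈ 0.5586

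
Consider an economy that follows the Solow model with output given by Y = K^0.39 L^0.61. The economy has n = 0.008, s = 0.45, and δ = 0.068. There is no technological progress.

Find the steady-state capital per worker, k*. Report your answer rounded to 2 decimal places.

k* = 18.46

Steady state requires s·f(k) = (n + δ)·k, i.e. s·k^α = (n + δ)·k.
Dividing both sides by k: k^(1−α) = s / (n + δ).
k^0.61 = 0.45 / (0.008 + 0.068) = 0.45 / 0.076 = 5.9211
k* = 5.9211^(1/0.61) ≈ 18.4601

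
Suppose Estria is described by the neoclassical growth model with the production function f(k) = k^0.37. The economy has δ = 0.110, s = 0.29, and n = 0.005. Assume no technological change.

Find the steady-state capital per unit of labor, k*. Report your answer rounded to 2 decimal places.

k* = 4.34

In steady state, investment equals break-even investment: s·k^α = (n + δ)·k.
Dividing both sides by k: k^(1−α) = s / (n + δ).
k^0.63 = 0.29 / (0.005 + 0.110) = 0.29 / 0.115 = 2.5217
k* = 2.5217^(1/0.63) ≈ 4.3412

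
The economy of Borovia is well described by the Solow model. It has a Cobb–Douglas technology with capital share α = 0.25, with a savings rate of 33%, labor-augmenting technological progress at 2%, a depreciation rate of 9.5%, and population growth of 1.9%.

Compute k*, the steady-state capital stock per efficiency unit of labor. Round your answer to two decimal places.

k* ≈ 3.33

In steady state, investment equals break-even investment: s·k^α = (n + g + δ)·k.
Rearranging, k^(1−α) = s / (n + g + δ).
k^0.75 = 0.33 / (0.019 + 0.020 + 0.095) = 0.33 / 0.134 = 2.4627
k* = 2.4627^(1/0.75) ≈ 3.3257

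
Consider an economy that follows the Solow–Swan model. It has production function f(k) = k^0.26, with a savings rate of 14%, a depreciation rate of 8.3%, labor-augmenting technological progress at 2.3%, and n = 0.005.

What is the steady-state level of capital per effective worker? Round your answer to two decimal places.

At the steady state, Δk = 0, so s·k^α = (n + g + δ)·k.
Dividing both sides by k: k^(1−α) = s / (n + g + δ).
k^0.74 = 0.14 / (0.005 + 0.023 + 0.083) = 0.14 / 0.111 = 1.2613
k* = 1.2613^(1/0.74) ≈ 1.3685

k* = 1.37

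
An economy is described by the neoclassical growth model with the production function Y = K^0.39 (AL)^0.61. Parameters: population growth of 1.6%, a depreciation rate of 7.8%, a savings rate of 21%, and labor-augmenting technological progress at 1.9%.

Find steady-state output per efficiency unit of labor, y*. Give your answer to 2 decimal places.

In steady state, investment equals break-even investment: s·k^α = (n + g + δ)·k.
Dividing both sides by k: k^(1−α) = s / (n + g + δ).
k^0.61 = 0.21 / (0.016 + 0.019 + 0.078) = 0.21 / 0.113 = 1.8584
k* = 1.8584^(1/0.61) ≈ 2.7619
y* = (k*)^α = 2.7619^0.39 ≈ 1.4862

y* ≈ 1.49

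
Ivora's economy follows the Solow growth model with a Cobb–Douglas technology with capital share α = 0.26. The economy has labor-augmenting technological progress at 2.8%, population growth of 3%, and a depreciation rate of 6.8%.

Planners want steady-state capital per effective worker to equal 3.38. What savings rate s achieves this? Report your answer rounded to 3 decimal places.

s ≈ 0.310

At the steady state, Δk = 0, so s·k^α = (n + g + δ)·k.
So s / (n + g + δ) = (k*)^(1−α) = 3.38^0.74 = 2.4626.
Therefore s = 2.4626 × (n + g + δ) = 2.4626 × 0.126 = 0.3103.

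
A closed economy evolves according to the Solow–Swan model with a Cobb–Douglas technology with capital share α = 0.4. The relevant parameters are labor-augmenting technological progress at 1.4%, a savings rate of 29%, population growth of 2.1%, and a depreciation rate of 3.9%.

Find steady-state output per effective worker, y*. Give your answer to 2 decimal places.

y* ≈ 2.49

At the steady state, Δk = 0, so s·k^α = (n + g + δ)·k.
Dividing both sides by k: k^(1−α) = s / (n + g + δ).
k^0.6 = 0.29 / (0.021 + 0.014 + 0.039) = 0.29 / 0.074 = 3.9189
k* = 3.9189^(1/0.6) ≈ 9.7411
y* = (k*)^α = 9.7411^0.4 ≈ 2.4857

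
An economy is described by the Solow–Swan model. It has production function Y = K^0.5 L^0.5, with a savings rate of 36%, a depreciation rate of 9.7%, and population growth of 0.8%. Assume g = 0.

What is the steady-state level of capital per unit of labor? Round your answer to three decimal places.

k* ≈ 11.755

At the steady state, Δk = 0, so s·k^α = (n + δ)·k.
Rearranging, k^(1−α) = s / (n + δ).
k^0.5 = 0.36 / (0.008 + 0.097) = 0.36 / 0.105 = 3.4286
k* = 3.4286^(1/0.5) ≈ 11.7553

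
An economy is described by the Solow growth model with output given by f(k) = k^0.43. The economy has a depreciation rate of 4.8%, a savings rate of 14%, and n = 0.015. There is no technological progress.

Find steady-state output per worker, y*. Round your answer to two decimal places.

In steady state, investment equals break-even investment: s·k^α = (n + δ)·k.
Rearranging, k^(1−α) = s / (n + δ).
k^0.57 = 0.14 / (0.015 + 0.048) = 0.14 / 0.063 = 2.2222
k* = 2.2222^(1/0.57) ≈ 4.0587
y* = (k*)^α = 4.0587^0.43 ≈ 1.8264

y* = 1.83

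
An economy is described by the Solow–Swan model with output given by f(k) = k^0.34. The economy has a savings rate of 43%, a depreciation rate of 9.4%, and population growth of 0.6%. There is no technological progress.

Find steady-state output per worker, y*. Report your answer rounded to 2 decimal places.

y* ≈ 2.12

In steady state, investment equals break-even investment: s·k^α = (n + δ)·k.
Rearranging, k^(1−α) = s / (n + δ).
k^0.66 = 0.43 / (0.006 + 0.094) = 0.43 / 0.100 = 4.3000
k* = 4.3000^(1/0.66) ≈ 9.1159
y* = (k*)^α = 9.1159^0.34 ≈ 2.1200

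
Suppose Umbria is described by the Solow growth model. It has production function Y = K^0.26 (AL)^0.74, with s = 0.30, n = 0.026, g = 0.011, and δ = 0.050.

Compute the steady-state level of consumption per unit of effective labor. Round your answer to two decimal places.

At the steady state, Δk = 0, so s·k^α = (n + g + δ)·k.
Dividing both sides by k: k^(1−α) = s / (n + g + δ).
k^0.74 = 0.30 / (0.026 + 0.011 + 0.050) = 0.30 / 0.087 = 3.4483
k* = 3.4483^(1/0.74) ≈ 5.3271
y* = (k*)^α = 5.3271^0.26 ≈ 1.5449
c* = (1 − s)·y* = (1 − 0.30) × 1.5449 ≈ 1.0814

c* ≈ 1.08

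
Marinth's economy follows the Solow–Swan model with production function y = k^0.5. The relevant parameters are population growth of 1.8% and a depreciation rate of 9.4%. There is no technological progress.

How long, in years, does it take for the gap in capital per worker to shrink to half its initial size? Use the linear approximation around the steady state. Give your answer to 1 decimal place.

half-life ≈ 12.4 years

Near the steady state the convergence rate is λ = (1 − α)(n + δ).
λ = (1 − 0.5) × 0.112 = 0.5 × 0.112 = 0.0560
Half-life = ln 2 / λ = 0.6931 / 0.0560 ≈ 12.38 years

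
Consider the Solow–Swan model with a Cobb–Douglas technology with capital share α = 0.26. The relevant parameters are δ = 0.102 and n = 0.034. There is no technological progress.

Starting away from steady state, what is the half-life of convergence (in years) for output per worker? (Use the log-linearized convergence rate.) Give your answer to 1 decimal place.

about 6.9 years

Near the steady state the convergence rate is λ = (1 − α)(n + δ).
λ = (1 − 0.26) × 0.136 = 0.74 × 0.136 = 0.10064
Half-life = ln 2 / λ = 0.6931 / 0.10064 ≈ 6.89 years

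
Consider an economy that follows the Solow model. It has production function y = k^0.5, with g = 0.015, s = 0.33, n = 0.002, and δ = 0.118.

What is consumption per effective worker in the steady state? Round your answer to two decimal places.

In steady state, investment equals break-even investment: s·k^α = (n + g + δ)·k.
Rearranging, k^(1−α) = s / (n + g + δ).
k^0.5 = 0.33 / (0.002 + 0.015 + 0.118) = 0.33 / 0.135 = 2.4444
k* = 2.4444^(1/0.5) ≈ 5.9751
y* = (k*)^α = 5.9751^0.5 ≈ 2.4444
c* = (1 − s)·y* = (1 − 0.33) × 2.4444 ≈ 1.6377

c* ≈ 1.64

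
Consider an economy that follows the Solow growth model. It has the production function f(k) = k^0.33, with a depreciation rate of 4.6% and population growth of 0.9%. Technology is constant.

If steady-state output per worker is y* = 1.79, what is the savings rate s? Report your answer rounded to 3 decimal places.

s ≈ 0.179

Steady state requires s·f(k) = (n + δ)·k, i.e. s·k^α = (n + δ)·k.
Since y* = [s/(n + δ)]^(α/(1−α)), we have s/(n + δ) = (y*)^((1−α)/α) = 1.79^2.0303 = 3.2611.
Therefore s = 3.2611 × (n + δ) = 3.2611 × 0.055 = 0.1794.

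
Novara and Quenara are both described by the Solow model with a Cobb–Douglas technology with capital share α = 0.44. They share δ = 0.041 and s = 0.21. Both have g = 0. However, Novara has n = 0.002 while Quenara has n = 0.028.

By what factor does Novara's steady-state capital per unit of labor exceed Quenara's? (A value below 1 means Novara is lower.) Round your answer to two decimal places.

Steady-state k* = [s/(n + δ)]^(1/(1−α)), so the ratio is [ (s_N/(n + δ)_N) / (s_Q/(n + δ)_Q) ]^1.7857.
s_N/(n + δ)_N = 0.21/0.043 = 4.8837; s_Q/(n + δ)_Q = 0.21/0.069 = 3.0435.
Ratio = (4.8837/3.0435)^1.7857 = 1.6046^1.7857 ≈ 2.3266

k*_N / k*_Q ≈ 2.33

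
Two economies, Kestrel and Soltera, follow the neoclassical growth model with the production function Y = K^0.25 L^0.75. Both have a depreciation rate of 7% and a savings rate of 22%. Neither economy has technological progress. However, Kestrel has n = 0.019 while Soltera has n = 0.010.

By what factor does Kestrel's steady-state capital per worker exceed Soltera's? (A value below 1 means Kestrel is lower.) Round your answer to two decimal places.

Steady-state k* = [s/(n + δ)]^(1/(1−α)), so the ratio is [ (s_K/(n + δ)_K) / (s_S/(n + δ)_S) ]^1.3333.
s_K/(n + δ)_K = 0.22/0.089 = 2.4719; s_S/(n + δ)_S = 0.22/0.080 = 2.7500.
Ratio = (2.4719/2.7500)^1.3333 = 0.8989^1.3333 ≈ 0.8675

k*_K / k*_S ≈ 0.87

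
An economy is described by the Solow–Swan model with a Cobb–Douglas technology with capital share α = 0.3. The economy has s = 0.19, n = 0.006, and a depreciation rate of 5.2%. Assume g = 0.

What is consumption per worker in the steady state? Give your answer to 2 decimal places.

c* ≈ 1.35

In steady state, investment equals break-even investment: s·k^α = (n + δ)·k.
Dividing both sides by k: k^(1−α) = s / (n + δ).
k^0.7 = 0.19 / (0.006 + 0.052) = 0.19 / 0.058 = 3.2759
k* = 3.2759^(1/0.7) ≈ 5.4474
y* = (k*)^α = 5.4474^0.3 ≈ 1.6629
c* = (1 − s)·y* = (1 − 0.19) × 1.6629 ≈ 1.3469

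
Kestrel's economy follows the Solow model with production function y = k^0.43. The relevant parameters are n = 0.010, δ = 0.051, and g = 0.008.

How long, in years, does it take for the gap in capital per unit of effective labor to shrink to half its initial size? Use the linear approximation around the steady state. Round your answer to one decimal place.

Near the steady state the convergence rate is λ = (1 − α)(n + g + δ).
λ = (1 − 0.43) × 0.069 = 0.57 × 0.069 = 0.03933
Half-life = ln 2 / λ = 0.6931 / 0.03933 ≈ 17.62 years

t_½ ≈ 17.6 years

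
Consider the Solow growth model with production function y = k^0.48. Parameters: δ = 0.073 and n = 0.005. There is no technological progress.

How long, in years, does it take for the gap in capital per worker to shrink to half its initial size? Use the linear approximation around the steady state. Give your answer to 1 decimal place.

Near the steady state the convergence rate is λ = (1 − α)(n + δ).
λ = (1 − 0.48) × 0.078 = 0.52 × 0.078 = 0.04056
Half-life = ln 2 / λ = 0.6931 / 0.04056 ≈ 17.09 years

t_½ ≈ 17.1 years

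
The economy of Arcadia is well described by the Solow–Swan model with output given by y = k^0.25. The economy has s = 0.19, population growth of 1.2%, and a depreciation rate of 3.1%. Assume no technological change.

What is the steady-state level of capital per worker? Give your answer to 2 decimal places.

k* ≈ 7.25

Steady state requires s·f(k) = (n + δ)·k, i.e. s·k^α = (n + δ)·k.
Dividing both sides by k: k^(1−α) = s / (n + δ).
k^0.75 = 0.19 / (0.012 + 0.031) = 0.19 / 0.043 = 4.4186
k* = 4.4186^(1/0.75) ≈ 7.2507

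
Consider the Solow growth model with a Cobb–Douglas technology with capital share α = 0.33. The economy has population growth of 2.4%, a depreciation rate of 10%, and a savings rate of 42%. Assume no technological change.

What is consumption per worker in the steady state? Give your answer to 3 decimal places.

Steady state requires s·f(k) = (n + δ)·k, i.e. s·k^α = (n + δ)·k.
Dividing both sides by k: k^(1−α) = s / (n + δ).
k^0.67 = 0.42 / (0.024 + 0.100) = 0.42 / 0.124 = 3.3871
k* = 3.3871^(1/0.67) ≈ 6.1771
y* = (k*)^α = 6.1771^0.33 ≈ 1.8237
c* = (1 − s)·y* = (1 − 0.42) × 1.8237 ≈ 1.0577

c* ≈ 1.058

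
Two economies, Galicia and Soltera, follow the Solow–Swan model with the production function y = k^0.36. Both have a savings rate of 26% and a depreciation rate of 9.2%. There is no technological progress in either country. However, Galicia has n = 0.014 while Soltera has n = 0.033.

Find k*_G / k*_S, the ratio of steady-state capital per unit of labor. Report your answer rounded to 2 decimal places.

Steady-state k* = [s/(n + δ)]^(1/(1−α)), so the ratio is [ (s_G/(n + δ)_G) / (s_S/(n + δ)_S) ]^1.5625.
s_G/(n + δ)_G = 0.26/0.106 = 2.4528; s_S/(n + δ)_S = 0.26/0.125 = 2.0800.
Ratio = (2.4528/2.0800)^1.5625 = 1.1792^1.5625 ≈ 1.2938

k*_G / k*_S ≈ 1.29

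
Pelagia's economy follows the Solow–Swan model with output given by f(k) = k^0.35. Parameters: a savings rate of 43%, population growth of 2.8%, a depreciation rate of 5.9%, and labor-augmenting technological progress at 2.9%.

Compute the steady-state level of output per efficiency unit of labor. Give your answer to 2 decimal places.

At the steady state, Δk = 0, so s·k^α = (n + g + δ)·k.
Dividing both sides by k: k^(1−α) = s / (n + g + δ).
k^0.65 = 0.43 / (0.028 + 0.029 + 0.059) = 0.43 / 0.116 = 3.7069
k* = 3.7069^(1/0.65) ≈ 7.5059
y* = (k*)^α = 7.5059^0.35 ≈ 2.0248

y* = 2.02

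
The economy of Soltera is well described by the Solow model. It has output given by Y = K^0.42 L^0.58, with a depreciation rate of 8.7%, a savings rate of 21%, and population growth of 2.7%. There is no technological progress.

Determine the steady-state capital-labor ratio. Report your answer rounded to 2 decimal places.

At the steady state, Δk = 0, so s·k^α = (n + δ)·k.
Rearranging, k^(1−α) = s / (n + δ).
k^0.58 = 0.21 / (0.027 + 0.087) = 0.21 / 0.114 = 1.8421
k* = 1.8421^(1/0.58) ≈ 2.8671

k* = 2.87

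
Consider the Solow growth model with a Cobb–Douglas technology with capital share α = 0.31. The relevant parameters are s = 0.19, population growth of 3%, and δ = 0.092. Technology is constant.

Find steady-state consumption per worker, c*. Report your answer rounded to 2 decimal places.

In steady state, investment equals break-even investment: s·k^α = (n + δ)·k.
Dividing both sides by k: k^(1−α) = s / (n + δ).
k^0.69 = 0.19 / (0.030 + 0.092) = 0.19 / 0.122 = 1.5574
k* = 1.5574^(1/0.69) ≈ 1.9004
y* = (k*)^α = 1.9004^0.31 ≈ 1.2202
c* = (1 − s)·y* = (1 − 0.19) × 1.2202 ≈ 0.9884

c* = 0.99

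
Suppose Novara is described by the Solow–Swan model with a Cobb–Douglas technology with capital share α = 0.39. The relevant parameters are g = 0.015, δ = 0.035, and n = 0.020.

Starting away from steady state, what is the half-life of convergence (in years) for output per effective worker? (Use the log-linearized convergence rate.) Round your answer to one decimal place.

t_½ ≈ 16.2 years

Near the steady state the convergence rate is λ = (1 − α)(n + g + δ).
λ = (1 − 0.39) × 0.070 = 0.61 × 0.070 = 0.0427
Half-life = ln 2 / λ = 0.6931 / 0.0427 ≈ 16.23 years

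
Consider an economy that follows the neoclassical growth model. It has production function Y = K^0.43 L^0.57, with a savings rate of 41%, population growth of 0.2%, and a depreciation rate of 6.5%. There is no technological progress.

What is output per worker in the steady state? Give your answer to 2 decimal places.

y* ≈ 3.92

In steady state, investment equals break-even investment: s·k^α = (n + δ)·k.
Rearranging, k^(1−α) = s / (n + δ).
k^0.57 = 0.41 / (0.002 + 0.065) = 0.41 / 0.067 = 6.1194
k* = 6.1194^(1/0.57) ≈ 23.9989
y* = (k*)^α = 23.9989^0.43 ≈ 3.9218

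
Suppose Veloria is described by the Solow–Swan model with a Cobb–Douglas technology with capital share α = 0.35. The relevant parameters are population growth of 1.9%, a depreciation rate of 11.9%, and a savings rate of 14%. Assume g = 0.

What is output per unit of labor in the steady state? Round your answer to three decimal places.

At the steady state, Δk = 0, so s·k^α = (n + δ)·k.
Dividing both sides by k: k^(1−α) = s / (n + δ).
k^0.65 = 0.14 / (0.019 + 0.119) = 0.14 / 0.138 = 1.0145
k* = 1.0145^(1/0.65) ≈ 1.0224
y* = (k*)^α = 1.0224^0.35 ≈ 1.0078

y* = 1.008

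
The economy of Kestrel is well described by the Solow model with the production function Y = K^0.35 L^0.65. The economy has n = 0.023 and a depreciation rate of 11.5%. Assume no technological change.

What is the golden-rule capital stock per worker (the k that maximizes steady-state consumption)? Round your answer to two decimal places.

The golden rule sets f'(k) = n + δ, i.e. α·k^(α−1) = n + δ.
So k^(1−α) = α / (n + δ) = 0.35 / 0.138 = 2.5362.
k_gold = 2.5362^(1/0.65) ≈ 4.1862

k_gold ≈ 4.19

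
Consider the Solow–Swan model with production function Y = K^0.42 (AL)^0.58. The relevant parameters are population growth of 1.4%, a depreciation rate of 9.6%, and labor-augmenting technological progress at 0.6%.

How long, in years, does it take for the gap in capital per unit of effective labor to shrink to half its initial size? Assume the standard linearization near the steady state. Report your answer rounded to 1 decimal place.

about 10.3 years

Near the steady state the convergence rate is λ = (1 − α)(n + g + δ).
λ = (1 − 0.42) × 0.116 = 0.58 × 0.116 = 0.06728
Half-life = ln 2 / λ = 0.6931 / 0.06728 ≈ 10.30 years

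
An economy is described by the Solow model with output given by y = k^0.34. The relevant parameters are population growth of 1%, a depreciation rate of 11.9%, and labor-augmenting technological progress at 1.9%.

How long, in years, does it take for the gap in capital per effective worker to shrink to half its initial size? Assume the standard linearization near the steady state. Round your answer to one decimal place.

half-life ≈ 7.1 years

Near the steady state the convergence rate is λ = (1 − α)(n + g + δ).
λ = (1 − 0.34) × 0.148 = 0.66 × 0.148 = 0.09768
Half-life = ln 2 / λ = 0.6931 / 0.09768 ≈ 7.10 years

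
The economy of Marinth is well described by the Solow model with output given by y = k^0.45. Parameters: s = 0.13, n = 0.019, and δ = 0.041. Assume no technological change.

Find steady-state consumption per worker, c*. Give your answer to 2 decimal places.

Steady state requires s·f(k) = (n + δ)·k, i.e. s·k^α = (n + δ)·k.
Dividing both sides by k: k^(1−α) = s / (n + δ).
k^0.55 = 0.13 / (0.019 + 0.041) = 0.13 / 0.060 = 2.1667
k* = 2.1667^(1/0.55) ≈ 4.0789
y* = (k*)^α = 4.0789^0.45 ≈ 1.8825
c* = (1 − s)·y* = (1 − 0.13) × 1.8825 ≈ 1.6378

c* ≈ 1.64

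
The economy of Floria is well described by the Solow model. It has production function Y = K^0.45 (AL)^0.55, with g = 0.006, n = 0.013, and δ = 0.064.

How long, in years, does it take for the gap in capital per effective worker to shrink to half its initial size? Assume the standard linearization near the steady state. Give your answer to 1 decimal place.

Near the steady state the convergence rate is λ = (1 − α)(n + g + δ).
λ = (1 − 0.45) × 0.083 = 0.55 × 0.083 = 0.04565
Half-life = ln 2 / λ = 0.6931 / 0.04565 ≈ 15.18 years

about 15.2 years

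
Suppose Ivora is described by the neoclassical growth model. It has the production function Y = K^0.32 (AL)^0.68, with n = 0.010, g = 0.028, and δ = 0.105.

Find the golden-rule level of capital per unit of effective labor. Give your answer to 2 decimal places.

k_gold ≈ 3.27

The golden rule sets f'(k) = n + g + δ, i.e. α·k^(α−1) = n + g + δ.
So k^(1−α) = α / (n + g + δ) = 0.32 / 0.143 = 2.2378.
k_gold = 2.2378^(1/0.68) ≈ 3.2692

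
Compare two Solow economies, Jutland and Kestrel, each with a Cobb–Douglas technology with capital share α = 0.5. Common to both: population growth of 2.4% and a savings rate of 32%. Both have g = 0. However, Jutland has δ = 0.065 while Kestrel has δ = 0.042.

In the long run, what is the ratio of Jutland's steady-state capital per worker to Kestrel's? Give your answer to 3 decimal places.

k*_J / k*_K ≈ 0.550

Steady-state k* = [s/(n + δ)]^(1/(1−α)), so the ratio is [ (s_J/(n + δ)_J) / (s_K/(n + δ)_K) ]^2.
s_J/(n + δ)_J = 0.32/0.089 = 3.5955; s_K/(n + δ)_K = 0.32/0.066 = 4.8485.
Ratio = (3.5955/4.8485)^2 = 0.7416^2 ≈ 0.5500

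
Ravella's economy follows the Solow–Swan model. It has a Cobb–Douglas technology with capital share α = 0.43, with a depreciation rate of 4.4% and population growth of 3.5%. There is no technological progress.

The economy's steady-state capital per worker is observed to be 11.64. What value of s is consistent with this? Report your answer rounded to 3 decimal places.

In steady state, investment equals break-even investment: s·k^α = (n + δ)·k.
So s / (n + δ) = (k*)^(1−α) = 11.64^0.57 = 4.0513.
Therefore s = 4.0513 × (n + δ) = 4.0513 × 0.079 = 0.3201.

s ≈ 0.320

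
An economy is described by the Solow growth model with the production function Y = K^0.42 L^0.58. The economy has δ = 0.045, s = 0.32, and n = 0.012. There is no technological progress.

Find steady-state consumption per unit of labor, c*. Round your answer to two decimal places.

c* ≈ 2.37

In steady state, investment equals break-even investment: s·k^α = (n + δ)·k.
Rearranging, k^(1−α) = s / (n + δ).
k^0.58 = 0.32 / (0.012 + 0.045) = 0.32 / 0.057 = 5.6140
k* = 5.6140^(1/0.58) ≈ 19.5816
y* = (k*)^α = 19.5816^0.42 ≈ 3.4880
c* = (1 − s)·y* = (1 − 0.32) × 3.4880 ≈ 2.3718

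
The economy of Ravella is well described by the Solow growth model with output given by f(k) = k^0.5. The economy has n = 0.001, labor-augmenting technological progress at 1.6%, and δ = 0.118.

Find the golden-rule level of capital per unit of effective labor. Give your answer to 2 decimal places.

k_gold ≈ 13.72

The golden rule sets f'(k) = n + g + δ, i.e. α·k^(α−1) = n + g + δ.
So k^(1−α) = α / (n + g + δ) = 0.5 / 0.135 = 3.7037.
k_gold = 3.7037^(1/0.5) ≈ 13.7174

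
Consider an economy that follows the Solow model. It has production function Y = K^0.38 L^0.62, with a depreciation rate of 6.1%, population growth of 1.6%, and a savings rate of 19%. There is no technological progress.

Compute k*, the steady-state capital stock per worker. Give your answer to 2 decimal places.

k* ≈ 4.29

At the steady state, Δk = 0, so s·k^α = (n + δ)·k.
Rearranging, k^(1−α) = s / (n + δ).
k^0.62 = 0.19 / (0.016 + 0.061) = 0.19 / 0.077 = 2.4675
k* = 2.4675^(1/0.62) ≈ 4.2921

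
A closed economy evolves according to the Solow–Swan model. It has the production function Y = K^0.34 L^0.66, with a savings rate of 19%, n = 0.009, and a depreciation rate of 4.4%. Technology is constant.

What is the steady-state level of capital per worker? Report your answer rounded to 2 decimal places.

Steady state requires s·f(k) = (n + δ)·k, i.e. s·k^α = (n + δ)·k.
Rearranging, k^(1−α) = s / (n + δ).
k^0.66 = 0.19 / (0.009 + 0.044) = 0.19 / 0.053 = 3.5849
k* = 3.5849^(1/0.66) ≈ 6.9202

k* ≈ 6.92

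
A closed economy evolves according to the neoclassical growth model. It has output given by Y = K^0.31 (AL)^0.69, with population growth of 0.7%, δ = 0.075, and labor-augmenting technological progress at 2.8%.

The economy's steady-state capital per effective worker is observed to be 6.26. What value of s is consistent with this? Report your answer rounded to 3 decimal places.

s ≈ 0.390

In steady state, investment equals break-even investment: s·k^α = (n + g + δ)·k.
So s / (n + g + δ) = (k*)^(1−α) = 6.26^0.69 = 3.5452.
Therefore s = 3.5452 × (n + g + δ) = 3.5452 × 0.110 = 0.3900.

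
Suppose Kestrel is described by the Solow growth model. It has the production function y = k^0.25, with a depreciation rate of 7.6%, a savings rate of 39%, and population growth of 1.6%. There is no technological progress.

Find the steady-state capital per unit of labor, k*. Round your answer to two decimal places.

k* = 6.86

In steady state, investment equals break-even investment: s·k^α = (n + δ)·k.
Dividing both sides by k: k^(1−α) = s / (n + δ).
k^0.75 = 0.39 / (0.016 + 0.076) = 0.39 / 0.092 = 4.2391
k* = 4.2391^(1/0.75) ≈ 6.8606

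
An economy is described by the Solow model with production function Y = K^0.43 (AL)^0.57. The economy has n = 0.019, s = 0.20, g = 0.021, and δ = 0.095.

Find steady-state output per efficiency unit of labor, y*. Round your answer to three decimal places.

y* ≈ 1.345

Steady state requires s·f(k) = (n + g + δ)·k, i.e. s·k^α = (n + g + δ)·k.
Dividing both sides by k: k^(1−α) = s / (n + g + δ).
k^0.57 = 0.20 / (0.019 + 0.021 + 0.095) = 0.20 / 0.135 = 1.4815
k* = 1.4815^(1/0.57) ≈ 1.9929
y* = (k*)^α = 1.9929^0.43 ≈ 1.3452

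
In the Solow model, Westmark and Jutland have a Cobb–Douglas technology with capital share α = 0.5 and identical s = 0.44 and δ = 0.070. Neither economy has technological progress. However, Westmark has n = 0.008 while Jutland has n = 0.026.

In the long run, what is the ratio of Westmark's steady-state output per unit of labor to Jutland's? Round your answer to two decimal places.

ratio ≈ 1.23

Steady-state y* = [s/(n + δ)]^(α/(1−α)), so the ratio is [ (s_W/(n + δ)_W) / (s_J/(n + δ)_J) ]^1.
s_W/(n + δ)_W = 0.44/0.078 = 5.6410; s_J/(n + δ)_J = 0.44/0.096 = 4.5833.
Ratio = (5.6410/4.5833)^1 = 1.2308^1 ≈ 1.2308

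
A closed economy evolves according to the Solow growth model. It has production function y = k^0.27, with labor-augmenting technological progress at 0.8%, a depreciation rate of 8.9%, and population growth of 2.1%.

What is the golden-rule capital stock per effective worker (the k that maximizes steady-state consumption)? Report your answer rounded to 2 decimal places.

k_gold ≈ 3.11

The golden rule sets f'(k) = n + g + δ, i.e. α·k^(α−1) = n + g + δ.
So k^(1−α) = α / (n + g + δ) = 0.27 / 0.118 = 2.2881.
k_gold = 2.2881^(1/0.73) ≈ 3.1076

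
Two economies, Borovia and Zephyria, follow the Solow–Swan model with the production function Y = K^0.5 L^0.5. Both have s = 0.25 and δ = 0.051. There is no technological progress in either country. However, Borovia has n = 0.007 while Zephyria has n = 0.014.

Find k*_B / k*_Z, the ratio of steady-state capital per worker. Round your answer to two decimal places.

Steady-state k* = [s/(n + δ)]^(1/(1−α)), so the ratio is [ (s_B/(n + δ)_B) / (s_Z/(n + δ)_Z) ]^2.
s_B/(n + δ)_B = 0.25/0.058 = 4.3103; s_Z/(n + δ)_Z = 0.25/0.065 = 3.8462.
Ratio = (4.3103/3.8462)^2 = 1.1207^2 ≈ 1.2560

ratio ≈ 1.26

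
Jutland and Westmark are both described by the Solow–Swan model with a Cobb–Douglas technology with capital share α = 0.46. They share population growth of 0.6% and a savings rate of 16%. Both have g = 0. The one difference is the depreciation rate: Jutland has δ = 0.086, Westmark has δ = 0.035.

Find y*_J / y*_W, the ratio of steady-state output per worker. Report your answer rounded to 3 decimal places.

Steady-state y* = [s/(n + δ)]^(α/(1−α)), so the ratio is [ (s_J/(n + δ)_J) / (s_W/(n + δ)_W) ]^0.8519.
s_J/(n + δ)_J = 0.16/0.092 = 1.7391; s_W/(n + δ)_W = 0.16/0.041 = 3.9024.
Ratio = (1.7391/3.9024)^0.8519 = 0.4456^0.8519 ≈ 0.5023

ratio ≈ 0.502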